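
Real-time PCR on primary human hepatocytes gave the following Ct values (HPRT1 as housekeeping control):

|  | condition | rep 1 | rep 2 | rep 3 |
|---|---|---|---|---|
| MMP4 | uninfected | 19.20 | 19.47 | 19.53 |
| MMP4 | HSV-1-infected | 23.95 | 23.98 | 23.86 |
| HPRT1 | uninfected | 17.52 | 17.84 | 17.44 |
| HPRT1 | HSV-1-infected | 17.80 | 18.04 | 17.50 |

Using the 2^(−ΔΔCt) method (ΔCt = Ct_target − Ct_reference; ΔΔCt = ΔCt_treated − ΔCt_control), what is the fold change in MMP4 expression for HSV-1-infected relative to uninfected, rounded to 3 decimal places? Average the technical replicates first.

0.049

Mean Ct: MMP4 uninfected 19.400; MMP4 HSV-1-infected 23.930; HPRT1 uninfected 17.600; HPRT1 HSV-1-infected 17.780
ΔCt(uninfected) = 19.400 − 17.600 = 1.800
ΔCt(HSV-1-infected) = 23.930 − 17.780 = 6.150
ΔΔCt = 6.150 − 1.800 = 4.350
Fold change = 2^(−4.350) = 0.0490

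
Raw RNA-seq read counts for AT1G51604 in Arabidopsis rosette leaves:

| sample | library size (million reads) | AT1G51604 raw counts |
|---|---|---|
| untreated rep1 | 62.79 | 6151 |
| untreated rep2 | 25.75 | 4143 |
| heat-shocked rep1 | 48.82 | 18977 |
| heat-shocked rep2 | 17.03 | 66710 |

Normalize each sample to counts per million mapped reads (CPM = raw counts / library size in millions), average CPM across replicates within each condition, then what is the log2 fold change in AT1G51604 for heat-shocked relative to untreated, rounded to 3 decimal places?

4.056

CPM(untreated rep1) = 6151 / 62.79 = 97.9615
CPM(untreated rep2) = 4143 / 25.75 = 160.8932
CPM(heat-shocked rep1) = 18977 / 48.82 = 388.7136
CPM(heat-shocked rep2) = 66710 / 17.03 = 3917.2049
mean CPM(untreated) = 129.4273; mean CPM(heat-shocked) = 2152.9593
Fold change = 2152.9593 / 129.4273 = 16.63450
log2(16.63450) = 4.0561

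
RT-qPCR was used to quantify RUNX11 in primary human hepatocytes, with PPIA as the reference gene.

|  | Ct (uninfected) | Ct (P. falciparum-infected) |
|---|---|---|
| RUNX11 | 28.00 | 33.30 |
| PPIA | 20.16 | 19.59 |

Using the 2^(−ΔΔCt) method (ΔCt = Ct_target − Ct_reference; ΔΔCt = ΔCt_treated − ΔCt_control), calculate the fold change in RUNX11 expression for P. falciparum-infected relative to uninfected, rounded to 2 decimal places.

0.02

ΔCt(uninfected) = 28.000 − 20.160 = 7.840
ΔCt(P. falciparum-infected) = 33.300 − 19.590 = 13.710
ΔΔCt = 13.710 − 7.840 = 5.870
Fold change = 2^(−5.870) = 0.017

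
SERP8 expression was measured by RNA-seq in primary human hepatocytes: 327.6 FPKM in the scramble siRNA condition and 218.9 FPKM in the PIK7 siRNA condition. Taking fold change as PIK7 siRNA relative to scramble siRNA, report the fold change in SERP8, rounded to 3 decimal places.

Fold change = 218.9 / 327.6 = 0.6682
SERP8 is downregulated.

0.668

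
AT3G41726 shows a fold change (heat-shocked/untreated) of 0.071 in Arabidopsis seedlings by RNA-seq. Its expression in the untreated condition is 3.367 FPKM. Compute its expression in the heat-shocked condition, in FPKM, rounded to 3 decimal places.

heat-shocked expression = 3.367 × 0.071 = 0.239

0.239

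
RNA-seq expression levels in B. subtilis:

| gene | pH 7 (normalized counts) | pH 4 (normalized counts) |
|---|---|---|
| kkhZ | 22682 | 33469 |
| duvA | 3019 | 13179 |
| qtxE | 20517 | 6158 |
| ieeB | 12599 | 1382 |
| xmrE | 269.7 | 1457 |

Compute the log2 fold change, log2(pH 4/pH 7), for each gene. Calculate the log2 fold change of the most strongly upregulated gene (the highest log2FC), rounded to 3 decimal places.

2.434

log2(33469/22682) = 0.561  (kkhZ)
log2(13179/3019) = 2.126  (duvA)
log2(6158/20517) = -1.736  (qtxE)
log2(1382/12599) = -3.188  (ieeB)
log2(1457/269.7) = 2.434  (xmrE)
xmrE is most strongly upregulated.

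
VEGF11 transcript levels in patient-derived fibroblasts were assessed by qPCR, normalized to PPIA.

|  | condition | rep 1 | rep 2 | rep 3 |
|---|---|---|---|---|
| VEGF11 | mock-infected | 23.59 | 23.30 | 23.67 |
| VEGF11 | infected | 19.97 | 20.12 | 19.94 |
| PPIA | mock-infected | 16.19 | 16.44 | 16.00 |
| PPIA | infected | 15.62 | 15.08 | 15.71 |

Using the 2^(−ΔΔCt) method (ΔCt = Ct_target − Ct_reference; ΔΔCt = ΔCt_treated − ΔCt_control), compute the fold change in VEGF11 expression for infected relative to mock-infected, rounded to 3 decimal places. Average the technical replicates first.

6.821

Mean Ct: VEGF11 mock-infected 23.520; VEGF11 infected 20.010; PPIA mock-infected 16.210; PPIA infected 15.470
ΔCt(mock-infected) = 23.520 − 16.210 = 7.310
ΔCt(infected) = 20.010 − 15.470 = 4.540
ΔΔCt = 4.540 − 7.310 = -2.770
Fold change = 2^(−(-2.770)) = 2^2.770 = 6.8211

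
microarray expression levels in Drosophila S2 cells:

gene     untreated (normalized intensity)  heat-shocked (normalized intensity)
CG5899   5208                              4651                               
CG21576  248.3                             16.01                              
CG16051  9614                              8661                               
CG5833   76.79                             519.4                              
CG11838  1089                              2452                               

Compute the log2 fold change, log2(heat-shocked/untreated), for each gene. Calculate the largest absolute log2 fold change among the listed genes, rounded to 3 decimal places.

3.955

log2(4651/5208) = -0.163  (CG5899)
log2(16.01/248.3) = -3.955  (CG21576)
log2(8661/9614) = -0.151  (CG16051)
log2(519.4/76.79) = 2.758  (CG5833)
log2(2452/1089) = 1.171  (CG11838)
The largest magnitude belongs to CG21576.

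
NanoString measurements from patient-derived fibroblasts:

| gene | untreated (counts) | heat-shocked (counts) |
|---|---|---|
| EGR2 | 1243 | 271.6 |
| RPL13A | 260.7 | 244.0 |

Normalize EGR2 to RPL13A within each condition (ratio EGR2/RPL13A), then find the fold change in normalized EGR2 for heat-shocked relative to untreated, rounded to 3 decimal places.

EGR2/RPL13A (untreated) = 1243 / 260.7 = 4.7679
EGR2/RPL13A (heat-shocked) = 271.6 / 244.0 = 1.1131
Fold change = 1.1131 / 4.7679 = 0.2335

0.233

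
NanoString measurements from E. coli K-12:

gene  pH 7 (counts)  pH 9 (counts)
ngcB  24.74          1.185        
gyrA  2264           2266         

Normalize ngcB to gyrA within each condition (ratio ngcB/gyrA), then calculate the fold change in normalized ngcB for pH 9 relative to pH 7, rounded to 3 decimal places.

0.048

ngcB/gyrA (pH 7) = 24.74 / 2264 = 0.010928
ngcB/gyrA (pH 9) = 1.185 / 2266 = 0.00052295
Fold change = 0.00052295 / 0.010928 = 0.0479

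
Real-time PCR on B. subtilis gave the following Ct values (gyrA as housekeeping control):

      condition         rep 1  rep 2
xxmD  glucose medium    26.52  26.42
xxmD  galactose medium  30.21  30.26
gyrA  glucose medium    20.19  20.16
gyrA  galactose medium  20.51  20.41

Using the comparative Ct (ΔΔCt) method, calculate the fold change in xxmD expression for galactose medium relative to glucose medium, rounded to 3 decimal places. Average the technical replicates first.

Mean Ct: xxmD glucose medium 26.470; xxmD galactose medium 30.235; gyrA glucose medium 20.175; gyrA galactose medium 20.460
ΔCt(glucose medium) = 26.470 − 20.175 = 6.295
ΔCt(galactose medium) = 30.235 − 20.460 = 9.775
ΔΔCt = 9.775 − 6.295 = 3.480
Fold change = 2^(−3.480) = 0.0896

0.090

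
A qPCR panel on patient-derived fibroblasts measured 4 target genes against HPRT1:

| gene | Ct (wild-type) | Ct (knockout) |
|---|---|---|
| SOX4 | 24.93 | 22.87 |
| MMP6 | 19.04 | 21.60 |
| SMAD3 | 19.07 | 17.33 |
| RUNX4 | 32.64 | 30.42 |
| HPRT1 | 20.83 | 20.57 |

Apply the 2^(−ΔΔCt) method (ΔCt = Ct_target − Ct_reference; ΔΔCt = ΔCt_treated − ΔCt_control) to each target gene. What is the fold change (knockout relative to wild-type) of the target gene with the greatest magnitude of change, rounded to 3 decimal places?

0.142

SOX4: ΔΔCt = (22.87−20.57) − (24.93−20.83) = 2.30 − 4.10 = -1.80; fold change = 2^1.80 = 3.482
MMP6: ΔΔCt = (21.60−20.57) − (19.04−20.83) = 1.03 − (-1.79) = 2.82; fold change = 2^-2.82 = 0.142
SMAD3: ΔΔCt = (17.33−20.57) − (19.07−20.83) = -3.24 − (-1.76) = -1.48; fold change = 2^1.48 = 2.789
RUNX4: ΔΔCt = (30.42−20.57) − (32.64−20.83) = 9.85 − 11.81 = -1.96; fold change = 2^1.96 = 3.891
MMP6 has the largest |ΔΔCt| = 2.82.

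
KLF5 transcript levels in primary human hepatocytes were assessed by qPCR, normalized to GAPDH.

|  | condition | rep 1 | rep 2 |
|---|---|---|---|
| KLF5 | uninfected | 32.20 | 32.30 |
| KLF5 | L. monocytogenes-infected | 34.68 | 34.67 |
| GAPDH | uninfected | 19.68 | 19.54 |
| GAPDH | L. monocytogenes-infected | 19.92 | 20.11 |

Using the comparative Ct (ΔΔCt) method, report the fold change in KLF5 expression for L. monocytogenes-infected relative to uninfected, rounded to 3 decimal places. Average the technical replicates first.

Mean Ct: KLF5 uninfected 32.250; KLF5 L. monocytogenes-infected 34.675; GAPDH uninfected 19.610; GAPDH L. monocytogenes-infected 20.015
ΔCt(uninfected) = 32.250 − 19.610 = 12.640
ΔCt(L. monocytogenes-infected) = 34.675 − 20.015 = 14.660
ΔΔCt = 14.660 − 12.640 = 2.020
Fold change = 2^(−2.020) = 0.2466

0.247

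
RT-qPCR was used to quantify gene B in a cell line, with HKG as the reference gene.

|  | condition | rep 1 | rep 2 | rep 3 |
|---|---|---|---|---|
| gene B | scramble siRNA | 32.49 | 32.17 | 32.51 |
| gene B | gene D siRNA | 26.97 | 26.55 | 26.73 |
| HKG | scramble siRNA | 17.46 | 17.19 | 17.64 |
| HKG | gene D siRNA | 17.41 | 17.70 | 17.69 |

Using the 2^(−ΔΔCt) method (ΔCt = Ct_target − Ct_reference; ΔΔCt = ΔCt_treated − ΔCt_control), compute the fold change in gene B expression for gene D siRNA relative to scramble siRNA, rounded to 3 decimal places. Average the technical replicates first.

56.103

Mean Ct: gene B scramble siRNA 32.390; gene B gene D siRNA 26.750; HKG scramble siRNA 17.430; HKG gene D siRNA 17.600
ΔCt(scramble siRNA) = 32.390 − 17.430 = 14.960
ΔCt(gene D siRNA) = 26.750 − 17.600 = 9.150
ΔΔCt = 9.150 − 14.960 = -5.810
Fold change = 2^(−(-5.810)) = 2^5.810 = 56.1028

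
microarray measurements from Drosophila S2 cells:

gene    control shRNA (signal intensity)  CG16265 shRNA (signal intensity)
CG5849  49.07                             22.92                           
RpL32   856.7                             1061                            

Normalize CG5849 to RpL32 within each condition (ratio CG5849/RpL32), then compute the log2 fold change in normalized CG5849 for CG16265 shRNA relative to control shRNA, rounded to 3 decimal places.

CG5849/RpL32 (control shRNA) = 49.07 / 856.7 = 0.057278
CG5849/RpL32 (CG16265 shRNA) = 22.92 / 1061 = 0.021602
Fold change = 0.021602 / 0.057278 = 0.3771
log2(0.3771) = -1.4068

-1.407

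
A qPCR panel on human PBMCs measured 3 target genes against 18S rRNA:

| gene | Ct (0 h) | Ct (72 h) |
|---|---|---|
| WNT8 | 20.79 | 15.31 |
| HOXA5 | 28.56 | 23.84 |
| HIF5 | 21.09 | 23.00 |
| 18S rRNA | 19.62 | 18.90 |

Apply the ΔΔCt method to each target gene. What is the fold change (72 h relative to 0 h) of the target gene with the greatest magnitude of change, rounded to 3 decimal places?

WNT8: ΔΔCt = (15.31−18.90) − (20.79−19.62) = -3.59 − 1.17 = -4.76; fold change = 2^4.76 = 27.096
HOXA5: ΔΔCt = (23.84−18.90) − (28.56−19.62) = 4.94 − 8.94 = -4.00; fold change = 2^4.00 = 16.000
HIF5: ΔΔCt = (23.00−18.90) − (21.09−19.62) = 4.10 − 1.47 = 2.63; fold change = 2^-2.63 = 0.162
WNT8 has the largest |ΔΔCt| = 4.76.

27.096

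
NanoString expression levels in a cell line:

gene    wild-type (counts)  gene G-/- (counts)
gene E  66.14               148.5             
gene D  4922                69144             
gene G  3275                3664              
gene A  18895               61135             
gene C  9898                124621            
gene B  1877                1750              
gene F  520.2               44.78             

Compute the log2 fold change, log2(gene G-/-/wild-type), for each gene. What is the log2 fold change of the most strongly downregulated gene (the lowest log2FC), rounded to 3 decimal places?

log2(148.5/66.14) = 1.167  (gene E)
log2(69144/4922) = 3.812  (gene D)
log2(3664/3275) = 0.162  (gene G)
log2(61135/18895) = 1.694  (gene A)
log2(124621/9898) = 3.654  (gene C)
log2(1750/1877) = -0.101  (gene B)
log2(44.78/520.2) = -3.538  (gene F)
gene F is most strongly downregulated.

-3.538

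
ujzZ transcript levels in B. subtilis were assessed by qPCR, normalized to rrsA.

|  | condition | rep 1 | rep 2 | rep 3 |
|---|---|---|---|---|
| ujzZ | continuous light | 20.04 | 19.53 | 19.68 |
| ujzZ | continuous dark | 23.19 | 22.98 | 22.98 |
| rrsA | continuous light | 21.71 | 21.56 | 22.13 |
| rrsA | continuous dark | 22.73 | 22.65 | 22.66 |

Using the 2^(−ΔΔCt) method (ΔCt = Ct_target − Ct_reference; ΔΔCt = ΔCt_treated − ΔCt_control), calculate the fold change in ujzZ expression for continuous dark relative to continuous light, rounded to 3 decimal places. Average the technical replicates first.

0.187

Mean Ct: ujzZ continuous light 19.750; ujzZ continuous dark 23.050; rrsA continuous light 21.800; rrsA continuous dark 22.680
ΔCt(continuous light) = 19.750 − 21.800 = -2.050
ΔCt(continuous dark) = 23.050 − 22.680 = 0.370
ΔΔCt = 0.370 − (-2.050) = 2.420
Fold change = 2^(−2.420) = 0.1869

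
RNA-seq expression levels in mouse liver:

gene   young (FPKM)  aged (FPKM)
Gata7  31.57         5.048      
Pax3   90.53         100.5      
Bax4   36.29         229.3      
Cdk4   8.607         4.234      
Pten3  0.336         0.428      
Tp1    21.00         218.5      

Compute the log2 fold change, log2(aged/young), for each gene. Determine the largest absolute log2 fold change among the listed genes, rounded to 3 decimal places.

log2(5.048/31.57) = -2.645  (Gata7)
log2(100.5/90.53) = 0.151  (Pax3)
log2(229.3/36.29) = 2.660  (Bax4)
log2(4.234/8.607) = -1.023  (Cdk4)
log2(0.428/0.336) = 0.349  (Pten3)
log2(218.5/21.00) = 3.379  (Tp1)
The largest magnitude belongs to Tp1.

3.379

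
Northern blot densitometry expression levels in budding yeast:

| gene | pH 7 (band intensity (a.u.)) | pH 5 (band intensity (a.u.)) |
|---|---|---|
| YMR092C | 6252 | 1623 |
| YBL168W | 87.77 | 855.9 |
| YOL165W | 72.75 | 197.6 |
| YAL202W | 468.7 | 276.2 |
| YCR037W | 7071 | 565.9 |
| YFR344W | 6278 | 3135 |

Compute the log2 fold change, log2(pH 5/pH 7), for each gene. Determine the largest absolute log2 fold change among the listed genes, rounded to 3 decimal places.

log2(1623/6252) = -1.946  (YMR092C)
log2(855.9/87.77) = 3.286  (YBL168W)
log2(197.6/72.75) = 1.442  (YOL165W)
log2(276.2/468.7) = -0.763  (YAL202W)
log2(565.9/7071) = -3.643  (YCR037W)
log2(3135/6278) = -1.002  (YFR344W)
The largest magnitude belongs to YCR037W.

3.643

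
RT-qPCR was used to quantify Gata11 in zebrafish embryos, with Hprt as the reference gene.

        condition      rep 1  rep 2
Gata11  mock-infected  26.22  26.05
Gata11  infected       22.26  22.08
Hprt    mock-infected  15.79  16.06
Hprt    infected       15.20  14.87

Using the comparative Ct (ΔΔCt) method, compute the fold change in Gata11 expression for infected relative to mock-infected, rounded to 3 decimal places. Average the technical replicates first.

8.427

Mean Ct: Gata11 mock-infected 26.135; Gata11 infected 22.170; Hprt mock-infected 15.925; Hprt infected 15.035
ΔCt(mock-infected) = 26.135 − 15.925 = 10.210
ΔCt(infected) = 22.170 − 15.035 = 7.135
ΔΔCt = 7.135 − 10.210 = -3.075
Fold change = 2^(−(-3.075)) = 2^3.075 = 8.4269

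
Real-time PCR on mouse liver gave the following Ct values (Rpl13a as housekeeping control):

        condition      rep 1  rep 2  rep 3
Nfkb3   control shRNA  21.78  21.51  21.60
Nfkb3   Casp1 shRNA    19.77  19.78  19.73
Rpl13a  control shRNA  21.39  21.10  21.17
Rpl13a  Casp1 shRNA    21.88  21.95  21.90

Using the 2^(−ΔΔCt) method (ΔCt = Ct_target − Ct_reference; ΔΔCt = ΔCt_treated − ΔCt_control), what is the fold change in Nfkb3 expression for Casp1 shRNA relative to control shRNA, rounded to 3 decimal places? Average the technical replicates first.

5.897

Mean Ct: Nfkb3 control shRNA 21.630; Nfkb3 Casp1 shRNA 19.760; Rpl13a control shRNA 21.220; Rpl13a Casp1 shRNA 21.910
ΔCt(control shRNA) = 21.630 − 21.220 = 0.410
ΔCt(Casp1 shRNA) = 19.760 − 21.910 = -2.150
ΔΔCt = -2.150 − 0.410 = -2.560
Fold change = 2^(−(-2.560)) = 2^2.560 = 5.8971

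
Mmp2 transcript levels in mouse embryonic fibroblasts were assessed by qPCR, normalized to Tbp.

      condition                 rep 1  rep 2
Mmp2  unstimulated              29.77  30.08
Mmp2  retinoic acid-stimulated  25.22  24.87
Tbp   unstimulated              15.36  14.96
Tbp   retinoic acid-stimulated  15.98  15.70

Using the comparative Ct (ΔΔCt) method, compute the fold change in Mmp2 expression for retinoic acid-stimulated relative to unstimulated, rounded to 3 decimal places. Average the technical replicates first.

Mean Ct: Mmp2 unstimulated 29.925; Mmp2 retinoic acid-stimulated 25.045; Tbp unstimulated 15.160; Tbp retinoic acid-stimulated 15.840
ΔCt(unstimulated) = 29.925 − 15.160 = 14.765
ΔCt(retinoic acid-stimulated) = 25.045 − 15.840 = 9.205
ΔΔCt = 9.205 − 14.765 = -5.560
Fold change = 2^(−(-5.560)) = 2^5.560 = 47.1766

47.177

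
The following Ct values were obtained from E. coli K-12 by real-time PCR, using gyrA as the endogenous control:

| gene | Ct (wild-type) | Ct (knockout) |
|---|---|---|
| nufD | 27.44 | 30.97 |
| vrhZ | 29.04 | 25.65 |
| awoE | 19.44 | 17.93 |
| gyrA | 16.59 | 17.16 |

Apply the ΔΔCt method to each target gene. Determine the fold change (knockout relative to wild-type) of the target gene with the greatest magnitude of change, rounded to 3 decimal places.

15.562

nufD: ΔΔCt = (30.97−17.16) − (27.44−16.59) = 13.81 − 10.85 = 2.96; fold change = 2^-2.96 = 0.129
vrhZ: ΔΔCt = (25.65−17.16) − (29.04−16.59) = 8.49 − 12.45 = -3.96; fold change = 2^3.96 = 15.562
awoE: ΔΔCt = (17.93−17.16) − (19.44−16.59) = 0.77 − 2.85 = -2.08; fold change = 2^2.08 = 4.228
vrhZ has the largest |ΔΔCt| = 3.96.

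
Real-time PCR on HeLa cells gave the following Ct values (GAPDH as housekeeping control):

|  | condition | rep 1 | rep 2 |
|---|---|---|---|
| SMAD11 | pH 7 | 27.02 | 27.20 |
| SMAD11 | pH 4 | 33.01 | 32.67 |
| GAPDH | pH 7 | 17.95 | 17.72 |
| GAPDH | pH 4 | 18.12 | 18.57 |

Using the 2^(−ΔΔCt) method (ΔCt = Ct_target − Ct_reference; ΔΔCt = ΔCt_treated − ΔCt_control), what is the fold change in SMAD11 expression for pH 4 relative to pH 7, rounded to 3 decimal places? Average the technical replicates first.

0.027

Mean Ct: SMAD11 pH 7 27.110; SMAD11 pH 4 32.840; GAPDH pH 7 17.835; GAPDH pH 4 18.345
ΔCt(pH 7) = 27.110 − 17.835 = 9.275
ΔCt(pH 4) = 32.840 − 18.345 = 14.495
ΔΔCt = 14.495 − 9.275 = 5.220
Fold change = 2^(−5.220) = 0.0268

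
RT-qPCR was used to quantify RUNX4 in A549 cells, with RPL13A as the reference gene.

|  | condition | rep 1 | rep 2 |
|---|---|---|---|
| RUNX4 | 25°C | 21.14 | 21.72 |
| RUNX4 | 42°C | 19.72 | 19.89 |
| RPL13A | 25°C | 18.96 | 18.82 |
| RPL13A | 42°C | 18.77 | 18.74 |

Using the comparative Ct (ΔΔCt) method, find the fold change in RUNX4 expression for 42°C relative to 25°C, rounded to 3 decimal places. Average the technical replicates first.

2.809

Mean Ct: RUNX4 25°C 21.430; RUNX4 42°C 19.805; RPL13A 25°C 18.890; RPL13A 42°C 18.755
ΔCt(25°C) = 21.430 − 18.890 = 2.540
ΔCt(42°C) = 19.805 − 18.755 = 1.050
ΔΔCt = 1.050 − 2.540 = -1.490
Fold change = 2^(−(-1.490)) = 2^1.490 = 2.8089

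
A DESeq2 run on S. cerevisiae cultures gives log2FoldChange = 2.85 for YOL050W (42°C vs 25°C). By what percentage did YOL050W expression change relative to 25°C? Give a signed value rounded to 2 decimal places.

Fold change = 2^(2.85) = 7.2100
Percent change = (FC − 1) × 100% = (7.2100 − 1) × 100 = 621.00%

621.00%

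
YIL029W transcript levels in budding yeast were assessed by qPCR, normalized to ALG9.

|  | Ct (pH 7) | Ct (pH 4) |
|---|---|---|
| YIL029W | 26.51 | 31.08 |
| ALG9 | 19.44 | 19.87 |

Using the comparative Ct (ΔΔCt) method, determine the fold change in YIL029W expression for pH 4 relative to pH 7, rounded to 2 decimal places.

ΔCt(pH 7) = 26.510 − 19.440 = 7.070
ΔCt(pH 4) = 31.080 − 19.870 = 11.210
ΔΔCt = 11.210 − 7.070 = 4.140
Fold change = 2^(−4.140) = 0.057

0.06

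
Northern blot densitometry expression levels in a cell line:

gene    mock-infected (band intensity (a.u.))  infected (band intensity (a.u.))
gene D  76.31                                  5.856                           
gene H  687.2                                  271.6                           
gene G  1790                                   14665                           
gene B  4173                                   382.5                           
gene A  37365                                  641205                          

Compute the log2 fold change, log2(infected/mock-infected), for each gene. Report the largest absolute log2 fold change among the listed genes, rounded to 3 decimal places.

log2(5.856/76.31) = -3.704  (gene D)
log2(271.6/687.2) = -1.339  (gene H)
log2(14665/1790) = 3.034  (gene G)
log2(382.5/4173) = -3.448  (gene B)
log2(641205/37365) = 4.101  (gene A)
The largest magnitude belongs to gene A.

4.101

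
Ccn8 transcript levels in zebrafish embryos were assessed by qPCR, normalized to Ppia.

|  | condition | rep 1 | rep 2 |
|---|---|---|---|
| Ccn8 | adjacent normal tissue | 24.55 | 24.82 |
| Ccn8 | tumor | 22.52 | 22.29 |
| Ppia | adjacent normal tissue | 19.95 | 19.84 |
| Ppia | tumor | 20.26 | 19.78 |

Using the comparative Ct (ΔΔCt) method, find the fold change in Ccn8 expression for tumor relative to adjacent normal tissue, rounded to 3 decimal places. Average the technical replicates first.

Mean Ct: Ccn8 adjacent normal tissue 24.685; Ccn8 tumor 22.405; Ppia adjacent normal tissue 19.895; Ppia tumor 20.020
ΔCt(adjacent normal tissue) = 24.685 − 19.895 = 4.790
ΔCt(tumor) = 22.405 − 20.020 = 2.385
ΔΔCt = 2.385 − 4.790 = -2.405
Fold change = 2^(−(-2.405)) = 2^2.405 = 5.2964

5.296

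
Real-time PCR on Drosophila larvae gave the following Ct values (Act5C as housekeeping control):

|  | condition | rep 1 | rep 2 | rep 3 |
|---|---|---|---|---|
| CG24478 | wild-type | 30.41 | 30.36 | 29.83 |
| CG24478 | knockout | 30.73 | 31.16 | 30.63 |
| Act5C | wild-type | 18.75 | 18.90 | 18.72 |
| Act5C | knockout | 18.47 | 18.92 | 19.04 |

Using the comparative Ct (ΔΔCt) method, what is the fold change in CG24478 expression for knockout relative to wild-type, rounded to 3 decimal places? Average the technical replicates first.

Mean Ct: CG24478 wild-type 30.200; CG24478 knockout 30.840; Act5C wild-type 18.790; Act5C knockout 18.810
ΔCt(wild-type) = 30.200 − 18.790 = 11.410
ΔCt(knockout) = 30.840 − 18.810 = 12.030
ΔΔCt = 12.030 − 11.410 = 0.620
Fold change = 2^(−0.620) = 0.6507

0.651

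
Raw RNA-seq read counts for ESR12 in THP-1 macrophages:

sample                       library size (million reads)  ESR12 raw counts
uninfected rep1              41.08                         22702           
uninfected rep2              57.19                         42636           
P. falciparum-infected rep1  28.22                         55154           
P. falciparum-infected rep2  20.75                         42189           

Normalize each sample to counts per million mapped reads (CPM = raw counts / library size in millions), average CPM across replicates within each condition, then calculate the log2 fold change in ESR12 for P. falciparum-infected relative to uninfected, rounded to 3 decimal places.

1.619

CPM(uninfected rep1) = 22702 / 41.08 = 552.6290
CPM(uninfected rep2) = 42636 / 57.19 = 745.5150
CPM(P. falciparum-infected rep1) = 55154 / 28.22 = 1954.4295
CPM(P. falciparum-infected rep2) = 42189 / 20.75 = 2033.2048
mean CPM(uninfected) = 649.0720; mean CPM(P. falciparum-infected) = 1993.8172
Fold change = 1993.8172 / 649.0720 = 3.07180
log2(3.07180) = 1.6191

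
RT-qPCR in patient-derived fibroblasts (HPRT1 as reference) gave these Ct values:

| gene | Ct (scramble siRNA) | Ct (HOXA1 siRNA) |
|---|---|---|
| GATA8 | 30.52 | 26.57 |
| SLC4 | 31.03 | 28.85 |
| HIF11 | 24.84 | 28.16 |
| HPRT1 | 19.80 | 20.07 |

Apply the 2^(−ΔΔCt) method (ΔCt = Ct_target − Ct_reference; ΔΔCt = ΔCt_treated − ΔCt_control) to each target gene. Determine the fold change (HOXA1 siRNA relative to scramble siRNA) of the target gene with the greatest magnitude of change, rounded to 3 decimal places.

GATA8: ΔΔCt = (26.57−20.07) − (30.52−19.80) = 6.50 − 10.72 = -4.22; fold change = 2^4.22 = 18.636
SLC4: ΔΔCt = (28.85−20.07) − (31.03−19.80) = 8.78 − 11.23 = -2.45; fold change = 2^2.45 = 5.464
HIF11: ΔΔCt = (28.16−20.07) − (24.84−19.80) = 8.09 − 5.04 = 3.05; fold change = 2^-3.05 = 0.121
GATA8 has the largest |ΔΔCt| = 4.22.

18.636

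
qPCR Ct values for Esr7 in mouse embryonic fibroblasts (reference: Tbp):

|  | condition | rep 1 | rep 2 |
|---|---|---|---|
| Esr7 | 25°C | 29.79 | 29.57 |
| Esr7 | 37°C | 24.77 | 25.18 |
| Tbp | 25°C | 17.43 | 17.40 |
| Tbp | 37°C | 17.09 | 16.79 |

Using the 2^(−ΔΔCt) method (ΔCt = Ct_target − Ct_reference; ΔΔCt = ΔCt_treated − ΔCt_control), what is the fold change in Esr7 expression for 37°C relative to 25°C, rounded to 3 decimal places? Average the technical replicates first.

18.765

Mean Ct: Esr7 25°C 29.680; Esr7 37°C 24.975; Tbp 25°C 17.415; Tbp 37°C 16.940
ΔCt(25°C) = 29.680 − 17.415 = 12.265
ΔCt(37°C) = 24.975 − 16.940 = 8.035
ΔΔCt = 8.035 − 12.265 = -4.230
Fold change = 2^(−(-4.230)) = 2^4.230 = 18.7654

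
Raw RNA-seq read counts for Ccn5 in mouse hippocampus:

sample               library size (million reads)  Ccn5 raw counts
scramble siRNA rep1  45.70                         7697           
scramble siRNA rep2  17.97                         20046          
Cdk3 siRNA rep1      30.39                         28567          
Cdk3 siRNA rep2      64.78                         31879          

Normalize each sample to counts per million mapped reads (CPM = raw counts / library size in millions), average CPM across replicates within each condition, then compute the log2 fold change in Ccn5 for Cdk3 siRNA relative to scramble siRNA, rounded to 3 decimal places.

CPM(scramble siRNA rep1) = 7697 / 45.70 = 168.4245
CPM(scramble siRNA rep2) = 20046 / 17.97 = 1115.5259
CPM(Cdk3 siRNA rep1) = 28567 / 30.39 = 940.0132
CPM(Cdk3 siRNA rep2) = 31879 / 64.78 = 492.1118
mean CPM(scramble siRNA) = 641.9752; mean CPM(Cdk3 siRNA) = 716.0625
Fold change = 716.0625 / 641.9752 = 1.11541
log2(1.11541) = 0.1576

0.158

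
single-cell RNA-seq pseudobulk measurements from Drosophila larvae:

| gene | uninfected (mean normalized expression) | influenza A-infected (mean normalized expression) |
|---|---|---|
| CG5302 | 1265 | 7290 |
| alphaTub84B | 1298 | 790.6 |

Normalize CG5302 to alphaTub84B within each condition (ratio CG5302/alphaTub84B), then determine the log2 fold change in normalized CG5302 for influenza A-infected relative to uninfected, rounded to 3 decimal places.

3.242

CG5302/alphaTub84B (uninfected) = 1265 / 1298 = 0.97458
CG5302/alphaTub84B (influenza A-infected) = 7290 / 790.6 = 9.2208
Fold change = 9.2208 / 0.97458 = 9.4614
log2(9.4614) = 3.2421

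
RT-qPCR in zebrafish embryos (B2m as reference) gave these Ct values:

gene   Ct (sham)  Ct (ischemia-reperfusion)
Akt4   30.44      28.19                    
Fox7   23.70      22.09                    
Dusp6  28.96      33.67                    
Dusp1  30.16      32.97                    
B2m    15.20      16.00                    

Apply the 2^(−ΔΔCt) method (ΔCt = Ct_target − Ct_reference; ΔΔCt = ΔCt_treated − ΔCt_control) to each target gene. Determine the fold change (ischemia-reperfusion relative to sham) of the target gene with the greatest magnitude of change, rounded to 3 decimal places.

Akt4: ΔΔCt = (28.19−16.00) − (30.44−15.20) = 12.19 − 15.24 = -3.05; fold change = 2^3.05 = 8.282
Fox7: ΔΔCt = (22.09−16.00) − (23.70−15.20) = 6.09 − 8.50 = -2.41; fold change = 2^2.41 = 5.315
Dusp6: ΔΔCt = (33.67−16.00) − (28.96−15.20) = 17.67 − 13.76 = 3.91; fold change = 2^-3.91 = 0.067
Dusp1: ΔΔCt = (32.97−16.00) − (30.16−15.20) = 16.97 − 14.96 = 2.01; fold change = 2^-2.01 = 0.248
Dusp6 has the largest |ΔΔCt| = 3.91.

0.067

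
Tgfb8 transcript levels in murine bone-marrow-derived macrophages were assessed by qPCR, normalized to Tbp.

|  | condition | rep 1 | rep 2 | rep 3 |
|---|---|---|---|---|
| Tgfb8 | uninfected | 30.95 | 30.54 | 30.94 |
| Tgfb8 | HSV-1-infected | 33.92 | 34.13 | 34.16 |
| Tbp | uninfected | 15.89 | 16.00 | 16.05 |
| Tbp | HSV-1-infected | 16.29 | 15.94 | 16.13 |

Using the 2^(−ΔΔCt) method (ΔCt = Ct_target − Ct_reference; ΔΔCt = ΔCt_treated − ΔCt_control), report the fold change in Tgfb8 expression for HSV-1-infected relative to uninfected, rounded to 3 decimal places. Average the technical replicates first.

0.115

Mean Ct: Tgfb8 uninfected 30.810; Tgfb8 HSV-1-infected 34.070; Tbp uninfected 15.980; Tbp HSV-1-infected 16.120
ΔCt(uninfected) = 30.810 − 15.980 = 14.830
ΔCt(HSV-1-infected) = 34.070 − 16.120 = 17.950
ΔΔCt = 17.950 − 14.830 = 3.120
Fold change = 2^(−3.120) = 0.1150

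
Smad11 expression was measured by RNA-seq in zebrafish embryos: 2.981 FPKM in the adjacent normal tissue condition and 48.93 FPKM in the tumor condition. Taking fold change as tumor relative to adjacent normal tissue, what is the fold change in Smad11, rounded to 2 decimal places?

Fold change = 48.93 / 2.981 = 16.414
Smad11 is upregulated.

16.41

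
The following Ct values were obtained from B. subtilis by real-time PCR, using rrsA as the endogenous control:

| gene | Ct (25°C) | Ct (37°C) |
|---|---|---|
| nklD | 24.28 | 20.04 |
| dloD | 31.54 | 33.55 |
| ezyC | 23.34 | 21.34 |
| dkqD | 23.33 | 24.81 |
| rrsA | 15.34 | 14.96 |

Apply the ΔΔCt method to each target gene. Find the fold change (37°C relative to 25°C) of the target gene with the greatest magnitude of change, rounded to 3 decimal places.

14.520

nklD: ΔΔCt = (20.04−14.96) − (24.28−15.34) = 5.08 − 8.94 = -3.86; fold change = 2^3.86 = 14.520
dloD: ΔΔCt = (33.55−14.96) − (31.54−15.34) = 18.59 − 16.20 = 2.39; fold change = 2^-2.39 = 0.191
ezyC: ΔΔCt = (21.34−14.96) − (23.34−15.34) = 6.38 − 8.00 = -1.62; fold change = 2^1.62 = 3.074
dkqD: ΔΔCt = (24.81−14.96) − (23.33−15.34) = 9.85 − 7.99 = 1.86; fold change = 2^-1.86 = 0.275
nklD has the largest |ΔΔCt| = 3.86.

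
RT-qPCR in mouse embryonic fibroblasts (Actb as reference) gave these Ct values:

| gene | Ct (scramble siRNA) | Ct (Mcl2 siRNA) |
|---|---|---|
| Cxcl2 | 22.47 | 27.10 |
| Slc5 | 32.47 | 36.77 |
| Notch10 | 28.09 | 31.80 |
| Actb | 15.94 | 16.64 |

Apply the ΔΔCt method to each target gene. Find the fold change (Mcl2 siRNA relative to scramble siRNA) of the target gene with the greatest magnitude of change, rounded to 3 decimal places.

Cxcl2: ΔΔCt = (27.10−16.64) − (22.47−15.94) = 10.46 − 6.53 = 3.93; fold change = 2^-3.93 = 0.066
Slc5: ΔΔCt = (36.77−16.64) − (32.47−15.94) = 20.13 − 16.53 = 3.60; fold change = 2^-3.60 = 0.082
Notch10: ΔΔCt = (31.80−16.64) − (28.09−15.94) = 15.16 − 12.15 = 3.01; fold change = 2^-3.01 = 0.124
Cxcl2 has the largest |ΔΔCt| = 3.93.

0.066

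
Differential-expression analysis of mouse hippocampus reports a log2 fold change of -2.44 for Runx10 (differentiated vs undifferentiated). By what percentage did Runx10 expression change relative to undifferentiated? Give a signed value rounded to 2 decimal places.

-81.57%

Fold change = 2^(-2.44) = 0.1843
Percent change = (FC − 1) × 100% = (0.1843 − 1) × 100 = -81.57%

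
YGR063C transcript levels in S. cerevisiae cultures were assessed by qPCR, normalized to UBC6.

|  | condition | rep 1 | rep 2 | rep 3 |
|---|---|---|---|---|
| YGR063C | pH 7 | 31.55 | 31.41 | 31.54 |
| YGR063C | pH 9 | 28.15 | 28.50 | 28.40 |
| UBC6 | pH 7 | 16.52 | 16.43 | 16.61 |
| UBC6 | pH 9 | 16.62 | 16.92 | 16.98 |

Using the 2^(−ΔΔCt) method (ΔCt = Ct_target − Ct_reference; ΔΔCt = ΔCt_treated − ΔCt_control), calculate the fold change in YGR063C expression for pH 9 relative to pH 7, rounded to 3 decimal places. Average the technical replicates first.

11.081

Mean Ct: YGR063C pH 7 31.500; YGR063C pH 9 28.350; UBC6 pH 7 16.520; UBC6 pH 9 16.840
ΔCt(pH 7) = 31.500 − 16.520 = 14.980
ΔCt(pH 9) = 28.350 − 16.840 = 11.510
ΔΔCt = 11.510 − 14.980 = -3.470
Fold change = 2^(−(-3.470)) = 2^3.470 = 11.0809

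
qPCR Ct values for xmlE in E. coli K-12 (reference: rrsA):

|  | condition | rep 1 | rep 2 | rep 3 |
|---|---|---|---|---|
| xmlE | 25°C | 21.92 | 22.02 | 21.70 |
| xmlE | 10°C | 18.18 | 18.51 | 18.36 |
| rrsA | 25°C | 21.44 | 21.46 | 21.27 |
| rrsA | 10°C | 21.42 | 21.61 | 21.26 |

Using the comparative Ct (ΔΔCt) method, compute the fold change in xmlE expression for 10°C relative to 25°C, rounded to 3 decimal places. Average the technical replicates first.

11.876

Mean Ct: xmlE 25°C 21.880; xmlE 10°C 18.350; rrsA 25°C 21.390; rrsA 10°C 21.430
ΔCt(25°C) = 21.880 − 21.390 = 0.490
ΔCt(10°C) = 18.350 − 21.430 = -3.080
ΔΔCt = -3.080 − 0.490 = -3.570
Fold change = 2^(−(-3.570)) = 2^3.570 = 11.8762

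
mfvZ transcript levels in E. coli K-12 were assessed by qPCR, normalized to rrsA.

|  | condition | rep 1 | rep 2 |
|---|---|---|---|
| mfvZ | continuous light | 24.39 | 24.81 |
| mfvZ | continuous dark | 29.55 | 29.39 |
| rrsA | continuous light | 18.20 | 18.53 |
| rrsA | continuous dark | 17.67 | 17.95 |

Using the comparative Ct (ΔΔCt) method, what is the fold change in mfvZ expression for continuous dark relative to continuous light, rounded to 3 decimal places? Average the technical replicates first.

0.023

Mean Ct: mfvZ continuous light 24.600; mfvZ continuous dark 29.470; rrsA continuous light 18.365; rrsA continuous dark 17.810
ΔCt(continuous light) = 24.600 − 18.365 = 6.235
ΔCt(continuous dark) = 29.470 − 17.810 = 11.660
ΔΔCt = 11.660 − 6.235 = 5.425
Fold change = 2^(−5.425) = 0.0233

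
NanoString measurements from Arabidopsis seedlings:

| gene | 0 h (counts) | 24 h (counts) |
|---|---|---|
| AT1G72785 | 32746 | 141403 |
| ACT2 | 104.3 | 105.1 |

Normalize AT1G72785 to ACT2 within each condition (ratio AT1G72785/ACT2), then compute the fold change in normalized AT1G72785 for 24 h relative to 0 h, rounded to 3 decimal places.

AT1G72785/ACT2 (0 h) = 32746 / 104.3 = 313.96
AT1G72785/ACT2 (24 h) = 141403 / 105.1 = 1345.4
Fold change = 1345.4 / 313.96 = 4.2853

4.285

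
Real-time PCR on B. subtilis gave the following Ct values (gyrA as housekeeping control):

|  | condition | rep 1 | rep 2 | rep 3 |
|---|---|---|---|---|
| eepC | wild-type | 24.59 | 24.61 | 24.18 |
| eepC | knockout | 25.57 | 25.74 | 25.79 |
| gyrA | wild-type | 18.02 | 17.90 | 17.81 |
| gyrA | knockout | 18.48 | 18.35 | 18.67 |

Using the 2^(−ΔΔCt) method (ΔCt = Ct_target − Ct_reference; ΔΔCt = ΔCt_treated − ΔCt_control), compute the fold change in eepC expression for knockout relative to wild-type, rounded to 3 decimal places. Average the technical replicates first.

Mean Ct: eepC wild-type 24.460; eepC knockout 25.700; gyrA wild-type 17.910; gyrA knockout 18.500
ΔCt(wild-type) = 24.460 − 17.910 = 6.550
ΔCt(knockout) = 25.700 − 18.500 = 7.200
ΔΔCt = 7.200 − 6.550 = 0.650
Fold change = 2^(−0.650) = 0.6373

0.637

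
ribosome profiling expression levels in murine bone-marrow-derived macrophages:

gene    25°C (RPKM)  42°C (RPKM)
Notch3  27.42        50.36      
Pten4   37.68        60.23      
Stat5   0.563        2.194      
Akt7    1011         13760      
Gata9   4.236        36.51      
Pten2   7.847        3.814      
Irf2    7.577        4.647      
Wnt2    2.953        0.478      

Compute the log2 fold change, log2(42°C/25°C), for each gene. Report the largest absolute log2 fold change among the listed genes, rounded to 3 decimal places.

log2(50.36/27.42) = 0.877  (Notch3)
log2(60.23/37.68) = 0.677  (Pten4)
log2(2.194/0.563) = 1.962  (Stat5)
log2(13760/1011) = 3.767  (Akt7)
log2(36.51/4.236) = 3.108  (Gata9)
log2(3.814/7.847) = -1.041  (Pten2)
log2(4.647/7.577) = -0.705  (Irf2)
log2(0.478/2.953) = -2.627  (Wnt2)
The largest magnitude belongs to Akt7.

3.767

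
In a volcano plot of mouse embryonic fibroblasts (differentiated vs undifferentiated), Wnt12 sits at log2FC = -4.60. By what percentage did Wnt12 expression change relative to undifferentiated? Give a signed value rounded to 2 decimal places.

-95.88%

Fold change = 2^(-4.60) = 0.0412
Percent change = (FC − 1) × 100% = (0.0412 − 1) × 100 = -95.88%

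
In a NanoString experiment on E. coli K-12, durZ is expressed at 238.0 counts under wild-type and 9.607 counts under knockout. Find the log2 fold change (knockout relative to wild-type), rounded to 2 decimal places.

-4.63

Fold change = 9.607 / 238.0 = 0.0404
log2(0.0404) = -4.631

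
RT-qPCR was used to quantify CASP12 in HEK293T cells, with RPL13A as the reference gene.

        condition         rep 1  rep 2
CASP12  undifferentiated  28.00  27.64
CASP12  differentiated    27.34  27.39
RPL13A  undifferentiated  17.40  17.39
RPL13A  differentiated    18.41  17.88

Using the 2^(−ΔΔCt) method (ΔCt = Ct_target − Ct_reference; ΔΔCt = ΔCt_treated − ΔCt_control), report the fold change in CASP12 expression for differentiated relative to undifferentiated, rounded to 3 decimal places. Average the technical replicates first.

2.305

Mean Ct: CASP12 undifferentiated 27.820; CASP12 differentiated 27.365; RPL13A undifferentiated 17.395; RPL13A differentiated 18.145
ΔCt(undifferentiated) = 27.820 − 17.395 = 10.425
ΔCt(differentiated) = 27.365 − 18.145 = 9.220
ΔΔCt = 9.220 − 10.425 = -1.205
Fold change = 2^(−(-1.205)) = 2^1.205 = 2.3054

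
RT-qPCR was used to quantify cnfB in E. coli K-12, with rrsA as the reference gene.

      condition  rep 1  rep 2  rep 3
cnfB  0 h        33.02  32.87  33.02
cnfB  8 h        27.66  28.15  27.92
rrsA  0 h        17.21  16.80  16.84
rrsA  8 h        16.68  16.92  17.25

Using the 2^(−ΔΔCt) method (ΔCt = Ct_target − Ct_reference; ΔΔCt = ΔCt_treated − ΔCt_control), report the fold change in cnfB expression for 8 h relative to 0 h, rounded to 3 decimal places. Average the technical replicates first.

33.359

Mean Ct: cnfB 0 h 32.970; cnfB 8 h 27.910; rrsA 0 h 16.950; rrsA 8 h 16.950
ΔCt(0 h) = 32.970 − 16.950 = 16.020
ΔCt(8 h) = 27.910 − 16.950 = 10.960
ΔΔCt = 10.960 − 16.020 = -5.060
Fold change = 2^(−(-5.060)) = 2^5.060 = 33.3589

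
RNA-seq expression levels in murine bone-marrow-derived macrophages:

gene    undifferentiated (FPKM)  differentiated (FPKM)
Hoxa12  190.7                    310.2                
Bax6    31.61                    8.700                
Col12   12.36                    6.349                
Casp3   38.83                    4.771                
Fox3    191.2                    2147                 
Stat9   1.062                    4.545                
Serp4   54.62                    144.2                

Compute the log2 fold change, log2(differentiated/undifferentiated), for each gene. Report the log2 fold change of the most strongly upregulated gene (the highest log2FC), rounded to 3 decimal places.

log2(310.2/190.7) = 0.702  (Hoxa12)
log2(8.700/31.61) = -1.861  (Bax6)
log2(6.349/12.36) = -0.961  (Col12)
log2(4.771/38.83) = -3.025  (Casp3)
log2(2147/191.2) = 3.489  (Fox3)
log2(4.545/1.062) = 2.097  (Stat9)
log2(144.2/54.62) = 1.401  (Serp4)
Fox3 is most strongly upregulated.

3.489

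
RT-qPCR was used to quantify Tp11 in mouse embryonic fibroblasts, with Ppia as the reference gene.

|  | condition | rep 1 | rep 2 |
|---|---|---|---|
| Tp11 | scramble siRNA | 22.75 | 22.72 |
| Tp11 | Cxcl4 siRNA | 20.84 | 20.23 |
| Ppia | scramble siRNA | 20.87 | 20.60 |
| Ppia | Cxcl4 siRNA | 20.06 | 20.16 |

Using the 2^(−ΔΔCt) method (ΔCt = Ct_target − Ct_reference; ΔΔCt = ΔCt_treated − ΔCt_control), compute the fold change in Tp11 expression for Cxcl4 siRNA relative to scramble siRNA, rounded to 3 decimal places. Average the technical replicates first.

Mean Ct: Tp11 scramble siRNA 22.735; Tp11 Cxcl4 siRNA 20.535; Ppia scramble siRNA 20.735; Ppia Cxcl4 siRNA 20.110
ΔCt(scramble siRNA) = 22.735 − 20.735 = 2.000
ΔCt(Cxcl4 siRNA) = 20.535 − 20.110 = 0.425
ΔΔCt = 0.425 − 2.000 = -1.575
Fold change = 2^(−(-1.575)) = 2^1.575 = 2.9794

2.979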